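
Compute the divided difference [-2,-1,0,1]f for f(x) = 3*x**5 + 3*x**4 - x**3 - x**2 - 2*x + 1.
8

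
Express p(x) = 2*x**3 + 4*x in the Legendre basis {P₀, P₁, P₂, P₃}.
(26/5)P₁ + (4/5)P₃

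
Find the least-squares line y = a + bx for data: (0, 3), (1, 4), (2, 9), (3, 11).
a = 12/5, b = 29/10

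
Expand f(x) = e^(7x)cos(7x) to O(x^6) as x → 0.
1 + 7*x - 343*x**3/3 - 2401*x**4/6 - 16807*x**5/30 + O(x**6)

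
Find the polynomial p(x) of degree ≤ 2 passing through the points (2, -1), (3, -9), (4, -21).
-2*x**2 + 2*x + 3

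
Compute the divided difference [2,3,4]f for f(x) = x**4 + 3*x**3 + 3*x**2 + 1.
85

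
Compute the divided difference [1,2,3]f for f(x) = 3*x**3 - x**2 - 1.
17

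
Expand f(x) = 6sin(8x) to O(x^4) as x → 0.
48*x - 512*x**3 + O(x**4)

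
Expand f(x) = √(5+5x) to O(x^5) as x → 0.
sqrt(5) + sqrt(5)*x/2 - sqrt(5)*x**2/8 + sqrt(5)*x**3/16 - 5*sqrt(5)*x**4/128 + O(x**5)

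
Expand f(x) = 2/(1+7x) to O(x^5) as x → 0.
2 - 14*x + 98*x**2 - 686*x**3 + 4802*x**4 + O(x**5)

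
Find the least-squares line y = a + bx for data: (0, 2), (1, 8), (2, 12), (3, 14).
a = 3, b = 4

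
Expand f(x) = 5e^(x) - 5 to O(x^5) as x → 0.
5*x + 5*x**2/2 + 5*x**3/6 + 5*x**4/24 + O(x**5)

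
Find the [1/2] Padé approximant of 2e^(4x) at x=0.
(8*x/3 + 2)/(8*x**2/3 - 8*x/3 + 1)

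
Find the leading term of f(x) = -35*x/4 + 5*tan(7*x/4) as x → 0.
1715*x**3/192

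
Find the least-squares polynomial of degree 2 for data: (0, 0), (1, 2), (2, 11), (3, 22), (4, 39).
-8/35 + (23/35)x + (16/7)x²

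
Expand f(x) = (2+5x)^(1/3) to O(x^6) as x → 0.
2**(1/3) + 5*2**(1/3)*x/6 - 25*2**(1/3)*x**2/36 + 625*2**(1/3)*x**3/648 - 3125*2**(1/3)*x**4/1944 + 34375*2**(1/3)*x**5/11664 + O(x**6)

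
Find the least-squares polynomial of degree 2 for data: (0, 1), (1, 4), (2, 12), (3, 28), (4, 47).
32/35 + (6/35)x + (20/7)x²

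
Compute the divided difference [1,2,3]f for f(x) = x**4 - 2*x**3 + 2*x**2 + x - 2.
15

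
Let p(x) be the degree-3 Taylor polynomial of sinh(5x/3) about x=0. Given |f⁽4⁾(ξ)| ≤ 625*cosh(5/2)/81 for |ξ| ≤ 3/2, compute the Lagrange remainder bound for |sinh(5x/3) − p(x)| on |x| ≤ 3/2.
625*cosh(5/2)/384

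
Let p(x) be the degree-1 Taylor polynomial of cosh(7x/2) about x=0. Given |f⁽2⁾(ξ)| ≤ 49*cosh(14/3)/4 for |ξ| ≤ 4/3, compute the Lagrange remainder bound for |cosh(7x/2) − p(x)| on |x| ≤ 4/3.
98*cosh(14/3)/9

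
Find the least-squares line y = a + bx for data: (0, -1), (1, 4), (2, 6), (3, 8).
a = -1/10, b = 29/10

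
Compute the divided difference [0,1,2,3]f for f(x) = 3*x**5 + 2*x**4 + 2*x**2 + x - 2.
87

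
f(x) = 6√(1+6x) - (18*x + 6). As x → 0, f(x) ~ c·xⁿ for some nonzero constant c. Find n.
2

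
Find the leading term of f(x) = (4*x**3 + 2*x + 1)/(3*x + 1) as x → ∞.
4*x**2/3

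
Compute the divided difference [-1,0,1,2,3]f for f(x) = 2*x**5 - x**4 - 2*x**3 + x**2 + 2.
9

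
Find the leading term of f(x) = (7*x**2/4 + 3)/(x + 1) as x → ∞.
7*x/4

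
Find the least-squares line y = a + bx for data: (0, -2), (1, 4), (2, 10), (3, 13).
a = -7/5, b = 51/10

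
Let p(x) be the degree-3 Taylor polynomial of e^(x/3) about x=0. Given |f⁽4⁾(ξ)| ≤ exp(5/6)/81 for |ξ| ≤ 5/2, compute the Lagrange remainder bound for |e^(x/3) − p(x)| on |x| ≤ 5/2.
625*exp(5/6)/31104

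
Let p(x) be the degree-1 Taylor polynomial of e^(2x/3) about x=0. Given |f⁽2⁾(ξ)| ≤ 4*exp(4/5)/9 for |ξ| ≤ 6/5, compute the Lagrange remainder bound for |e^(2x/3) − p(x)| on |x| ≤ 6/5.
8*exp(4/5)/25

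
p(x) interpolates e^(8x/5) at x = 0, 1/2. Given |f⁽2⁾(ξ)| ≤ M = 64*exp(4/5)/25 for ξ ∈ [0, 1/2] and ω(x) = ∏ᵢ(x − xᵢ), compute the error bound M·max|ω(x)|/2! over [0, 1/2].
2*exp(4/5)/25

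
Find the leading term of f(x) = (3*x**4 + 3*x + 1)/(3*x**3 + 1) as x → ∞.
x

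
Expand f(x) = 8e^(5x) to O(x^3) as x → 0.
8 + 40*x + 100*x**2 + O(x**3)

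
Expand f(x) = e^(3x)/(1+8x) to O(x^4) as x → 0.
1 - 5*x + 89*x**2/2 - 703*x**3/2 + O(x**4)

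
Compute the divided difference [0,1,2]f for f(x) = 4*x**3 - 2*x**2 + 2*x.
10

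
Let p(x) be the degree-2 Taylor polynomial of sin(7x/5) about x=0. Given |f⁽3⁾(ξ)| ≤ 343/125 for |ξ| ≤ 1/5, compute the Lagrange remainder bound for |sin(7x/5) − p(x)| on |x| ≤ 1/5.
343/93750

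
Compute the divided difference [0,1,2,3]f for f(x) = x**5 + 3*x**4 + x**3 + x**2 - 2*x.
44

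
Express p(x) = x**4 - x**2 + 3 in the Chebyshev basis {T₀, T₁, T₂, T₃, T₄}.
(23/8)T₀ + (1/8)T₄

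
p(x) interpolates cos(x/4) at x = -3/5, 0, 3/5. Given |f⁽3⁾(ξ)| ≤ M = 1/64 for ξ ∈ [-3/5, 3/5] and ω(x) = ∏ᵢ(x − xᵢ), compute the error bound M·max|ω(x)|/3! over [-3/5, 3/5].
sqrt(3)/8000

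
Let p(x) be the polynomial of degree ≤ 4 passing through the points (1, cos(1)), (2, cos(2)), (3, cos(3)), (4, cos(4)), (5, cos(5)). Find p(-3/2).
5005*cos(3)/64 + 1155*cos(5)/128 + 3003*cos(1)/128 - 1365*cos(4)/32 - 2145*cos(2)/32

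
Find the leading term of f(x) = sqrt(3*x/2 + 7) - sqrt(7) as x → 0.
3*sqrt(7)*x/28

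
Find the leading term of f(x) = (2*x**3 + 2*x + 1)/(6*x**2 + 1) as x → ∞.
x/3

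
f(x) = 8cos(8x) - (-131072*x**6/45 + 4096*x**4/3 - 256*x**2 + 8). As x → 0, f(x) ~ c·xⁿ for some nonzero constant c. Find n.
8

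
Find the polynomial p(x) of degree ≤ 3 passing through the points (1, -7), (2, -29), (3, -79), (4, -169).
-2*x**3 - 2*x**2 - 2*x - 1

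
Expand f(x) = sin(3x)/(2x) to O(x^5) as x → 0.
3/2 - 9*x**2/4 + 81*x**4/80 + O(x**5)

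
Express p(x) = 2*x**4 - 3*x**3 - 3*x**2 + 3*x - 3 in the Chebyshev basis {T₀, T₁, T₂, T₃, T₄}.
(-15/4)T₀ + (3/4)T₁ + (-1/2)T₂ + (-3/4)T₃ + (1/4)T₄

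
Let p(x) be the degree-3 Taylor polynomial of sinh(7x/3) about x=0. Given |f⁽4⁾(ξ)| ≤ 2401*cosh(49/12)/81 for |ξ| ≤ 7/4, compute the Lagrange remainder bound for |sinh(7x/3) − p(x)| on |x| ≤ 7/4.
5764801*cosh(49/12)/497664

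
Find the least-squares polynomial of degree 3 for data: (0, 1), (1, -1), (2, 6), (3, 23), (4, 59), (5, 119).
17/21 + (-47/18)x + (11/21)x² + (17/18)x³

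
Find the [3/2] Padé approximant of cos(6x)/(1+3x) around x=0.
(36*x**3 - 12*x**2 - 3*x + 1)/(1 - 3*x**2)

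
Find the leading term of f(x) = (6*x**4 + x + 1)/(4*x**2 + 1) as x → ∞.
3*x**2/2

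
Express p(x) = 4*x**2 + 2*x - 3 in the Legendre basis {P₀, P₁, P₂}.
(-5/3)P₀ + (2)P₁ + (8/3)P₂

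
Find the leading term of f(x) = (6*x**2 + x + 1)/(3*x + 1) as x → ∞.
2*x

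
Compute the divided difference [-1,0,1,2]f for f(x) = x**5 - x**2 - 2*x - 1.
5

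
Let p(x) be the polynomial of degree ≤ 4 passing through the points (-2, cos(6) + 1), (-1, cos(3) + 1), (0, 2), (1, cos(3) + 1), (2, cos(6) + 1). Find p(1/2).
5*cos(3)/16 - cos(6)/64 + 109/64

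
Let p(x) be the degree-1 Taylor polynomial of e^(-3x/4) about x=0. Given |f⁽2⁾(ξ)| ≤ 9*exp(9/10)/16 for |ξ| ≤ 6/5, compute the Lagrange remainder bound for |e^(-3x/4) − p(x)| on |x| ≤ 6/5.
81*exp(9/10)/200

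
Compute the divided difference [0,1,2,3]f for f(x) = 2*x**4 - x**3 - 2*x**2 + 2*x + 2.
11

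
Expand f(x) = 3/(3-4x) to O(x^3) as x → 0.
1 + 4*x/3 + 16*x**2/9 + O(x**3)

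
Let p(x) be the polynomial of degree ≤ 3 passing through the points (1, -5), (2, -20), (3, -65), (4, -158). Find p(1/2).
-25/8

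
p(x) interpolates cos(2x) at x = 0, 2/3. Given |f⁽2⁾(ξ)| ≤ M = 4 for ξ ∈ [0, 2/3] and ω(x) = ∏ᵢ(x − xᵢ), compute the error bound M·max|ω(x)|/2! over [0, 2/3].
2/9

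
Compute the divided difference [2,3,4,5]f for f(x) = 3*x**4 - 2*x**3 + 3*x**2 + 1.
40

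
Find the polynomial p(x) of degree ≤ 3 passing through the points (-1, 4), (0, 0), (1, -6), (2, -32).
-3*x**3 - x**2 - 2*x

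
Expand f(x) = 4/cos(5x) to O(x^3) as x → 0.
4 + 50*x**2 + O(x**3)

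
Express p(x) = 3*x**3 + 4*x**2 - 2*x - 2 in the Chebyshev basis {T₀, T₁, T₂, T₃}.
(1/4)T₁ + (2)T₂ + (3/4)T₃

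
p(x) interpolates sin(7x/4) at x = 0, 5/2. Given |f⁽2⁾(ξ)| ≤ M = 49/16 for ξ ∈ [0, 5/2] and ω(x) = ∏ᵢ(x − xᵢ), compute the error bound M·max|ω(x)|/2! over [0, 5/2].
1225/512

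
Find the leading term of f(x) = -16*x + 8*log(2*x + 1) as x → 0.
-16*x**2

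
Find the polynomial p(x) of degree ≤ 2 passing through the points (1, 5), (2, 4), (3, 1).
-x**2 + 2*x + 4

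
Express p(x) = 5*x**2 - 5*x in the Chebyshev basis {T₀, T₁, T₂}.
(5/2)T₀ + (-5)T₁ + (5/2)T₂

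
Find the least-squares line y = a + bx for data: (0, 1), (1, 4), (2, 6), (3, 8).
a = 13/10, b = 23/10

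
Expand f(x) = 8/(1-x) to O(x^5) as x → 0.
8 + 8*x + 8*x**2 + 8*x**3 + 8*x**4 + O(x**5)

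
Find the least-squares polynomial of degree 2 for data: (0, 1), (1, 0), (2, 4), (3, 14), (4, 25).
24/35 + (-83/35)x + (15/7)x²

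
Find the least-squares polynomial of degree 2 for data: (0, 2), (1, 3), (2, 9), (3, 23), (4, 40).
67/35 + (-64/35)x + (20/7)x²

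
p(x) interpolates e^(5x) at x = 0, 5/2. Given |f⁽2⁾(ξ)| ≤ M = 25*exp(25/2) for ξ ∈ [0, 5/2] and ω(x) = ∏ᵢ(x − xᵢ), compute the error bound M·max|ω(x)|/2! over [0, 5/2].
625*exp(25/2)/32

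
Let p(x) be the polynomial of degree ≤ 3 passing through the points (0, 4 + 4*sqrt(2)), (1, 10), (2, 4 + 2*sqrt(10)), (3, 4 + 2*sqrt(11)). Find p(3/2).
-sqrt(11)/8 - sqrt(2)/4 + 9*sqrt(10)/8 + 59/8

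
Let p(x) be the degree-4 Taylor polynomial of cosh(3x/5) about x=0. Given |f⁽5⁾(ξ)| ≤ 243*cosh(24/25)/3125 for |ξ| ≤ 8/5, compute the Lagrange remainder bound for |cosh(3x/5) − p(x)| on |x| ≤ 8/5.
331776*cosh(24/25)/48828125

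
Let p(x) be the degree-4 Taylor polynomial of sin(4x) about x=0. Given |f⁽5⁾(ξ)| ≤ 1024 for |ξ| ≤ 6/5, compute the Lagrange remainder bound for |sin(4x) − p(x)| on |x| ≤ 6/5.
331776/15625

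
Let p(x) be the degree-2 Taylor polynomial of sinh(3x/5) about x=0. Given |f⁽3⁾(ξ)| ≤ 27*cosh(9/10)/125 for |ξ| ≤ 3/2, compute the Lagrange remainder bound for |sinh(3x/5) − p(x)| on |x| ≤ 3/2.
243*cosh(9/10)/2000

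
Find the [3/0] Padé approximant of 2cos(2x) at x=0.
2 - 4*x**2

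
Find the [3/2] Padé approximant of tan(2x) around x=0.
(-8*x**3/15 + 2*x)/(1 - 8*x**2/5)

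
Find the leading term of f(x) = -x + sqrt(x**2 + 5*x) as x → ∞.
5/2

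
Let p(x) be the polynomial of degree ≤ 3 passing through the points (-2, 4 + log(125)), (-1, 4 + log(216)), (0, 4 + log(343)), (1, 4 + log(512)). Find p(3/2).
4 + log(226492416*2**(5/8)*3**(15/16)*5**(1/16)*7**(7/16)/4117715)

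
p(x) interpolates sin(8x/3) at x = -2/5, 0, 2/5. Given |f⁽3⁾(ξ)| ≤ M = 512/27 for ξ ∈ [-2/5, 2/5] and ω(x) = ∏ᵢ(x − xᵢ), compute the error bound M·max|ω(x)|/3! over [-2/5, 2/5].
4096*sqrt(3)/91125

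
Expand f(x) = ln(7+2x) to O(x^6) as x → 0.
log(7) + 2*x/7 - 2*x**2/49 + 8*x**3/1029 - 4*x**4/2401 + 32*x**5/84035 + O(x**6)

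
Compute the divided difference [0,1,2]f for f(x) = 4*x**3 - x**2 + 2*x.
11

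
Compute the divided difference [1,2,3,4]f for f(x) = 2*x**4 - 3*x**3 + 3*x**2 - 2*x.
17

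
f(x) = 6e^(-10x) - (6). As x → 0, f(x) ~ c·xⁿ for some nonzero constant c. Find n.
1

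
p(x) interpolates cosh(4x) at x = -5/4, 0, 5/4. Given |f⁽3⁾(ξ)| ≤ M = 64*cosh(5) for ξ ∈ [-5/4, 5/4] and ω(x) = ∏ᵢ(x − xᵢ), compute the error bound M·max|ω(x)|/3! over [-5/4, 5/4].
125*sqrt(3)*cosh(5)/27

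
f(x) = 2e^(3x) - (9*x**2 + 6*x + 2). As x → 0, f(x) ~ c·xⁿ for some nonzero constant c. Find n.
3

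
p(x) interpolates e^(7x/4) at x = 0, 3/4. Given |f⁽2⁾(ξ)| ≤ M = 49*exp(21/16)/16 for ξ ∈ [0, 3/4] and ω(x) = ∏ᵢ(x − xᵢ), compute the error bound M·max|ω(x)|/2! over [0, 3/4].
441*exp(21/16)/2048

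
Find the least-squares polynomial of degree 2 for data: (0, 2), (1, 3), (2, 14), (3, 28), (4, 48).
51/35 + (-1/70)x + (41/14)x²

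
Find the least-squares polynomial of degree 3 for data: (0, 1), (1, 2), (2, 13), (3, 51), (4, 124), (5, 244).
155/126 + (-1889/756)x + (34/63)x² + (209/108)x³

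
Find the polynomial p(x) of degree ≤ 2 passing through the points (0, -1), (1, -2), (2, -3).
-x - 1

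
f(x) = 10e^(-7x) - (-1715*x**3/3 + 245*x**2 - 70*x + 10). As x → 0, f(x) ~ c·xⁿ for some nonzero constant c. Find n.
4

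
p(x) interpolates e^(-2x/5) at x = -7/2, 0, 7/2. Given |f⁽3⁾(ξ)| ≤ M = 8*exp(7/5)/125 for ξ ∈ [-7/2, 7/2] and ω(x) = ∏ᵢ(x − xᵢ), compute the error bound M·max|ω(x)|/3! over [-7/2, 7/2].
343*sqrt(3)*exp(7/5)/3375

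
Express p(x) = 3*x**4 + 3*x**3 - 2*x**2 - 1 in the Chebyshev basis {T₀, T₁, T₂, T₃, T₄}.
(-7/8)T₀ + (9/4)T₁ + (1/2)T₂ + (3/4)T₃ + (3/8)T₄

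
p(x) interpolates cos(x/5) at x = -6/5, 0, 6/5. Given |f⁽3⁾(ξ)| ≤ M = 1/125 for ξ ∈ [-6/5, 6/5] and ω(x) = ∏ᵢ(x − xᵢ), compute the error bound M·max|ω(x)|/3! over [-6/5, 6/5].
8*sqrt(3)/15625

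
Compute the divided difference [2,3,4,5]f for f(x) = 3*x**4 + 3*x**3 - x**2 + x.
45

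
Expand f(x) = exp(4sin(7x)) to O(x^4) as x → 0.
1 + 28*x + 392*x**2 + 3430*x**3 + O(x**4)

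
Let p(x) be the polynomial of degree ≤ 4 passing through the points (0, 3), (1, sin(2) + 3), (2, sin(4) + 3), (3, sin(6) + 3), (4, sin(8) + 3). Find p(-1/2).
-105*sin(2)/32 + 189*sin(4)/64 + 35*sin(8)/128 - 45*sin(6)/32 + 3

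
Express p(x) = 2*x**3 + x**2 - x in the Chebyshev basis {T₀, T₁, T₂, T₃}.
(1/2)T₀ + (1/2)T₁ + (1/2)T₂ + (1/2)T₃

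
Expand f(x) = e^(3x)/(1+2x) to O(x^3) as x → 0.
1 + x + 5*x**2/2 + O(x**3)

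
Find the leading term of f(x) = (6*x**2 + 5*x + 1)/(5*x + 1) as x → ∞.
6*x/5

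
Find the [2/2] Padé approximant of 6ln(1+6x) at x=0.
36*x*(3*x + 1)/(6*x**2 + 6*x + 1)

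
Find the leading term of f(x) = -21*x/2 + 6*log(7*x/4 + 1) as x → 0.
-147*x**2/16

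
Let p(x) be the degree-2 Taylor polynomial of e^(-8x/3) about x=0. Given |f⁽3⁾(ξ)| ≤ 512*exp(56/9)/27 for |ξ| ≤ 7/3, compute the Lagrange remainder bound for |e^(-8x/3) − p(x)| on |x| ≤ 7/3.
87808*exp(56/9)/2187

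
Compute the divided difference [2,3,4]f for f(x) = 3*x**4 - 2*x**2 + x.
163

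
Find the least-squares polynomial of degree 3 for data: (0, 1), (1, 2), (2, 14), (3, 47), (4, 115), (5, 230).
19/21 + (11/18)x + (-26/21)x² + (37/18)x³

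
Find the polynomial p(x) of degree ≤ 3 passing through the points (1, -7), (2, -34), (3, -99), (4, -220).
-3*x**3 - x**2 - 3*x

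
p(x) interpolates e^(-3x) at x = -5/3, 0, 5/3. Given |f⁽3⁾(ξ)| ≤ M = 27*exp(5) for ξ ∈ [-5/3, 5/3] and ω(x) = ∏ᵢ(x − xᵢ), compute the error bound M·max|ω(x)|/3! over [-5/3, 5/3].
125*sqrt(3)*exp(5)/27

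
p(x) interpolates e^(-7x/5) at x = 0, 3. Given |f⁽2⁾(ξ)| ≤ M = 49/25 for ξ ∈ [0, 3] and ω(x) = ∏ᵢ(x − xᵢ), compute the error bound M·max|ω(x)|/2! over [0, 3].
441/200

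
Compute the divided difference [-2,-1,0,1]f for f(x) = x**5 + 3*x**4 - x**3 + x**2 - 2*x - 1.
-2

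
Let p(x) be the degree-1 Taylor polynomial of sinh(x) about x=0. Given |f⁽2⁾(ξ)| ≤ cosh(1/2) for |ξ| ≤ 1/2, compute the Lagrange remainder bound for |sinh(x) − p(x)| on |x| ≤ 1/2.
cosh(1/2)/8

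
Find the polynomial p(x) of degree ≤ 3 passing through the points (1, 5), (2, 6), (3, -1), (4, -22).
-x**3 + 2*x**2 + 2*x + 2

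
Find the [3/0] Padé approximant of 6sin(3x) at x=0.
-27*x**3 + 18*x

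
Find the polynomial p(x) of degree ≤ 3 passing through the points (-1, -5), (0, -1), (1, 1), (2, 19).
3*x**3 - x**2 - 1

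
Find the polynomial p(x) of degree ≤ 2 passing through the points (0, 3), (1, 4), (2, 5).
x + 3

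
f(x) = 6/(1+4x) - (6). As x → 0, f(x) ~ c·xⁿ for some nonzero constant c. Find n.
1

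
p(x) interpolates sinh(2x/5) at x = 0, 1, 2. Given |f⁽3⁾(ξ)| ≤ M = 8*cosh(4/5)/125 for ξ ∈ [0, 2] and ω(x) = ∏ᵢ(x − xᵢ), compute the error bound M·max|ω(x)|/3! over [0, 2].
8*sqrt(3)*cosh(4/5)/3375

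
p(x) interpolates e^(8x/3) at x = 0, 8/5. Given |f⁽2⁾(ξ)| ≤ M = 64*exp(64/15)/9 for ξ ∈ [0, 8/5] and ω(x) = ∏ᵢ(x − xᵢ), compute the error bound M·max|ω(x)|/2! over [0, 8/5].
512*exp(64/15)/225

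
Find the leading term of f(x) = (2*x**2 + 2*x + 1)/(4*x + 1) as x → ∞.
x/2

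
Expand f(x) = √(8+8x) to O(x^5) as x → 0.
2*sqrt(2) + sqrt(2)*x - sqrt(2)*x**2/4 + sqrt(2)*x**3/8 - 5*sqrt(2)*x**4/64 + O(x**5)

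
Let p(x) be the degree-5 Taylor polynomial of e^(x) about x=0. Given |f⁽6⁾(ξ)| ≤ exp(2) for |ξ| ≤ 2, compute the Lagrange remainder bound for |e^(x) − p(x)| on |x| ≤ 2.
4*exp(2)/45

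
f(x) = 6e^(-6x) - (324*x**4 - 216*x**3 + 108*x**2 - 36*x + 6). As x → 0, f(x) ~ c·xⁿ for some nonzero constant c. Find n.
5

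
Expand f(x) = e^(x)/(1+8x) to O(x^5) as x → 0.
1 - 7*x + 113*x**2/2 - 2711*x**3/6 + 86753*x**4/24 + O(x**5)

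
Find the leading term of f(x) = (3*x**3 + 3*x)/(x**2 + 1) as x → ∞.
3*x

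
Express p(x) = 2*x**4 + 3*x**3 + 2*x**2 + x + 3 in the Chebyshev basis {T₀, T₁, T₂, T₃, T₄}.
(19/4)T₀ + (13/4)T₁ + (2)T₂ + (3/4)T₃ + (1/4)T₄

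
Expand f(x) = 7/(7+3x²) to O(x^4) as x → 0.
1 - 3*x**2/7 + O(x**4)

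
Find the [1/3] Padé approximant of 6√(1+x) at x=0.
(21*x/4 + 6)/(x**3/64 - x**2/16 + 3*x/8 + 1)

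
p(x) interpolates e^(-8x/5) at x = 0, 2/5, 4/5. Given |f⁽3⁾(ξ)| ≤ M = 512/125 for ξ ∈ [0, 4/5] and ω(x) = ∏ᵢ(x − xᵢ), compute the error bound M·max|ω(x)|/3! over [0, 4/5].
4096*sqrt(3)/421875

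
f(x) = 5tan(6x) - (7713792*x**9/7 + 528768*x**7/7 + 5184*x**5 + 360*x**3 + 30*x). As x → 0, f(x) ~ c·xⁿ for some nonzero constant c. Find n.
11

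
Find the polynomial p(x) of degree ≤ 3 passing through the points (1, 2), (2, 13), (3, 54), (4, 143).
3*x**3 - 3*x**2 - x + 3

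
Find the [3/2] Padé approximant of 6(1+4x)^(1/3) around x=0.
(896*x**3/135 + 224*x**2/5 + 168*x/5 + 6)/(32*x**2/9 + 64*x/15 + 1)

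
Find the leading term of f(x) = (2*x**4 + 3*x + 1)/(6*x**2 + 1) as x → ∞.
x**2/3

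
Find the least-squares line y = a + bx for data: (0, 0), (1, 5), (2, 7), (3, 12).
a = 3/10, b = 19/5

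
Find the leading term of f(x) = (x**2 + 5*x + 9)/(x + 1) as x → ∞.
x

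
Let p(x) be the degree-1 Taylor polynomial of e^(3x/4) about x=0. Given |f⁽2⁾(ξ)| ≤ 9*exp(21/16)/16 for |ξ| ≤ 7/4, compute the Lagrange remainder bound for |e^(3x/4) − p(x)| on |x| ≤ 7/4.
441*exp(21/16)/512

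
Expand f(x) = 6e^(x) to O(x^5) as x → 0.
6 + 6*x + 3*x**2 + x**3 + x**4/4 + O(x**5)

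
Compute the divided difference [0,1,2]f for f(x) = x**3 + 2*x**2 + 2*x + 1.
5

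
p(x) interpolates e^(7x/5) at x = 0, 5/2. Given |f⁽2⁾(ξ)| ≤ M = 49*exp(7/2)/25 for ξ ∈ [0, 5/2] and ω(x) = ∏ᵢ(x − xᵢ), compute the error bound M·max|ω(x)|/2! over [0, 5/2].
49*exp(7/2)/32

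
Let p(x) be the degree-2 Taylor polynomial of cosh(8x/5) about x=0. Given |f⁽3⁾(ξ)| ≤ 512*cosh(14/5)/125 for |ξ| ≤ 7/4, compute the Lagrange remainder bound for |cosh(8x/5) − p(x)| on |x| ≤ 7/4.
1372*cosh(14/5)/375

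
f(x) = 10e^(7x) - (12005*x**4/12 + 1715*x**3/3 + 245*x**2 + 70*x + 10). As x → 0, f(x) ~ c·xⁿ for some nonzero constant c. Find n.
5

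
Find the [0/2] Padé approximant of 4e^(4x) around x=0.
4/(8*x**2 - 4*x + 1)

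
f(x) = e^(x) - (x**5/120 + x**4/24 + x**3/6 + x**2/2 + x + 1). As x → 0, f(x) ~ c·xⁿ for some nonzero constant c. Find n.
6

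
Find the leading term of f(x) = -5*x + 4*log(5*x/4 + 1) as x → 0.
-25*x**2/8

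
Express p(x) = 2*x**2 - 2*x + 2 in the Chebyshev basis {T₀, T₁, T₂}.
(3)T₀ + (-2)T₁ + T₂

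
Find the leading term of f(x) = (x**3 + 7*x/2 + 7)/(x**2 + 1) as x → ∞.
x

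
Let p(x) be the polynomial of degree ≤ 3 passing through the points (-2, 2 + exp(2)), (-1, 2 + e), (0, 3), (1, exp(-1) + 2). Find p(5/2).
(e*(-35*exp(2) - 157 + 135*e) + 105)*exp(-1)/16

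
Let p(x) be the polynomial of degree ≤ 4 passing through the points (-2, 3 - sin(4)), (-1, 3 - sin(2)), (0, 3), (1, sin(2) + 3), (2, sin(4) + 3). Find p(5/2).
-15*sin(2)/8 + 35*sin(4)/16 + 3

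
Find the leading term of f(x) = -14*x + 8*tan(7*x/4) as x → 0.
343*x**3/24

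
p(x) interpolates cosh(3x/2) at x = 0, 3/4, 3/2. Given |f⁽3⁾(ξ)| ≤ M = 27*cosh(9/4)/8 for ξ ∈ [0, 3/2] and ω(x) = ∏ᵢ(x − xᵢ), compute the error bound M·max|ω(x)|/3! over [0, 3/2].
27*sqrt(3)*cosh(9/4)/512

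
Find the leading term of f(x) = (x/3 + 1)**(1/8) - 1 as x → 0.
x/24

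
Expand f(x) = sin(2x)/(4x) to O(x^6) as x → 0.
1/2 - x**2/3 + x**4/15 + O(x**6)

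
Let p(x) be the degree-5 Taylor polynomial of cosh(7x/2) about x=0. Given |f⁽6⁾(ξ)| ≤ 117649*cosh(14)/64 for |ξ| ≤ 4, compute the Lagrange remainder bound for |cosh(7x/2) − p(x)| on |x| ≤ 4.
470596*cosh(14)/45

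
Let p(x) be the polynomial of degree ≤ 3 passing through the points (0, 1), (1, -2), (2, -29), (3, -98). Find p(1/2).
11/8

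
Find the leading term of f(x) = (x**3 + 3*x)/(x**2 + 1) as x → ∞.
x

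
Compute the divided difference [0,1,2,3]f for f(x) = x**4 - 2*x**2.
6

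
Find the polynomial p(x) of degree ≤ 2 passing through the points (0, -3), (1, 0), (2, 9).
3*x**2 - 3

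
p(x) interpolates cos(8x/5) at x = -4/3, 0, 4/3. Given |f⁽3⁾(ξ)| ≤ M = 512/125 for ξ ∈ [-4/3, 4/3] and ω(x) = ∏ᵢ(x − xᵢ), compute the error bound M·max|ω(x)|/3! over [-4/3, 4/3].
32768*sqrt(3)/91125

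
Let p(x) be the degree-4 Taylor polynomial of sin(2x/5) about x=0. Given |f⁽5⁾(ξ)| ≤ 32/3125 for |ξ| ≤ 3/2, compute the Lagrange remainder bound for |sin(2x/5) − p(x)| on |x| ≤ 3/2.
81/125000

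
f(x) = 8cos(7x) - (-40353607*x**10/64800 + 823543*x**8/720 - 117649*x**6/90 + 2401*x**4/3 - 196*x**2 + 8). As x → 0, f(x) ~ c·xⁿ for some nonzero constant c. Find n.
12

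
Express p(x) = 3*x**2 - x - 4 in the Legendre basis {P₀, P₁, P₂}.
(-3)P₀ - P₁ + (2)P₂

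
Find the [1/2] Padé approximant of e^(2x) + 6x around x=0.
(722*x/93 + 1)/(-10*x**2/93 - 22*x/93 + 1)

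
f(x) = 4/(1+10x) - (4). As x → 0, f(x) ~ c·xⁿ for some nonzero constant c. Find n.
1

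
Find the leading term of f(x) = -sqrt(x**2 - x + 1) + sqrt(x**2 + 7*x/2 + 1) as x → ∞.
9/4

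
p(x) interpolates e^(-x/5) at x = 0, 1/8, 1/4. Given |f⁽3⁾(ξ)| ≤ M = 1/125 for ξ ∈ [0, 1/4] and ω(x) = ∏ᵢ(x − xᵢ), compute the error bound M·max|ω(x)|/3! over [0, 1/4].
sqrt(3)/1728000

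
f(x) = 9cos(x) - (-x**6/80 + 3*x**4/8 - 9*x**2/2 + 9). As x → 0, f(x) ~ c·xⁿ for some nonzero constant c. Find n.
8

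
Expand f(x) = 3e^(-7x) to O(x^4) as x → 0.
3 - 21*x + 147*x**2/2 - 343*x**3/2 + O(x**4)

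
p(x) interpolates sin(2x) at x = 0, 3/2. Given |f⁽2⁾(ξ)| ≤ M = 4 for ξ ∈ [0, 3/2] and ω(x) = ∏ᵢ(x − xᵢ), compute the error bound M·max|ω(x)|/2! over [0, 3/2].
9/8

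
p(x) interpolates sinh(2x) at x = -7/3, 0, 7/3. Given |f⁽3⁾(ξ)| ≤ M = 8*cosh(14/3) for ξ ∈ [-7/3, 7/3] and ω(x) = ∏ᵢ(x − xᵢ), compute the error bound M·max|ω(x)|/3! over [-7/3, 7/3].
2744*sqrt(3)*cosh(14/3)/729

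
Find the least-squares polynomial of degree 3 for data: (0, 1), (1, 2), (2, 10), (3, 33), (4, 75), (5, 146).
61/63 + (-109/378)x + (13/63)x² + (61/54)x³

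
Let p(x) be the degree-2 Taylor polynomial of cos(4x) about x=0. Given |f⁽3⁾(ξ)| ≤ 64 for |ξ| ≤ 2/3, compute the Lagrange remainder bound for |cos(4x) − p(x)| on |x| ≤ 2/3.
256/81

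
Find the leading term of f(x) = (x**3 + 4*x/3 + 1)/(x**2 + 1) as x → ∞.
x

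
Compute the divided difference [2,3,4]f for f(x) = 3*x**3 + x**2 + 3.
28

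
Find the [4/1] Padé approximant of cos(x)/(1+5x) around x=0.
(x**4/24 - x**2/2 + 1)/(5*x + 1)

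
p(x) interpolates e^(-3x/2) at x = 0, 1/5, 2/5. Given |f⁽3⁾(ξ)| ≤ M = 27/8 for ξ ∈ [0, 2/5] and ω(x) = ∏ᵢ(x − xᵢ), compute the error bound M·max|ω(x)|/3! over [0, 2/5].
sqrt(3)/1000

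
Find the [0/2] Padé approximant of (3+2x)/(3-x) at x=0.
1/(2*x**2/3 - x + 1)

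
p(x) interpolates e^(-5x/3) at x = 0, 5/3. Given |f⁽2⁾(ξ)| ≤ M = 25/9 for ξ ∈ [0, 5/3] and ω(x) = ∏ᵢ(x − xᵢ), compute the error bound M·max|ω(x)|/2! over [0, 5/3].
625/648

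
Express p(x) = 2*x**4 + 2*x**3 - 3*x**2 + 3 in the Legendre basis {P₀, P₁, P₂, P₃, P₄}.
(12/5)P₀ + (6/5)P₁ + (-6/7)P₂ + (4/5)P₃ + (16/35)P₄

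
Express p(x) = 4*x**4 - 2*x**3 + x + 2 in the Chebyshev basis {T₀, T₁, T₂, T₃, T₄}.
(7/2)T₀ + (-1/2)T₁ + (2)T₂ + (-1/2)T₃ + (1/2)T₄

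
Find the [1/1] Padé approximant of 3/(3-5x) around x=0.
1/(1 - 5*x/3)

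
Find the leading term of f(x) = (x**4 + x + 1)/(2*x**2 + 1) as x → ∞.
x**2/2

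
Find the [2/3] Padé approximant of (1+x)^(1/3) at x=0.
(7*x**2/18 + 4*x/3 + 1)/(-x**3/162 + x**2/6 + x + 1)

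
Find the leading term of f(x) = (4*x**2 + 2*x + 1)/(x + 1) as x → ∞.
4*x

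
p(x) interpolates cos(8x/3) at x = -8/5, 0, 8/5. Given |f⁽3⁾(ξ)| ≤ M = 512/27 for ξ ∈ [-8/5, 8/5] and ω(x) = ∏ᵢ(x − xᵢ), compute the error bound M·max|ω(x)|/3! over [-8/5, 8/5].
262144*sqrt(3)/91125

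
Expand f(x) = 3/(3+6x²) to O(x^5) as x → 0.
1 - 2*x**2 + 4*x**4 + O(x**5)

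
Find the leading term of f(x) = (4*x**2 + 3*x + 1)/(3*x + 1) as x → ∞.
4*x/3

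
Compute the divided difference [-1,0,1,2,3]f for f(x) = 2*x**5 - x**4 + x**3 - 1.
9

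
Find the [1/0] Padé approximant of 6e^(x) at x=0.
6*x + 6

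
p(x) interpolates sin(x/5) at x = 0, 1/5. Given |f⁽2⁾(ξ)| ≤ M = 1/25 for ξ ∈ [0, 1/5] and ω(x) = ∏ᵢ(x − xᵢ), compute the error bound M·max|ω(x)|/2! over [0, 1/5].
1/5000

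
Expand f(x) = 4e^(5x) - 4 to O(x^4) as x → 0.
20*x + 50*x**2 + 250*x**3/3 + O(x**4)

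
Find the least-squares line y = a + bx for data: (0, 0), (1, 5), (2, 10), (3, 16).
a = -1/5, b = 53/10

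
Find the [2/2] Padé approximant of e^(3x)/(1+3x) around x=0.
(7*x**2/4 + 2*x + 1)/(-11*x**2/4 + 2*x + 1)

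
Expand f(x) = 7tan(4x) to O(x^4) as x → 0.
28*x + 448*x**3/3 + O(x**4)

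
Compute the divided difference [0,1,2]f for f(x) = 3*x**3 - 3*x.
9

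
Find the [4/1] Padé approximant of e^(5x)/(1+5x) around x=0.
(6625*x**4/216 + 175*x**3/9 + 25*x**2/2 + 44*x/9 + 1)/(44*x/9 + 1)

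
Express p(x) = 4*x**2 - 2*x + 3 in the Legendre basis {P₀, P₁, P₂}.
(13/3)P₀ + (-2)P₁ + (8/3)P₂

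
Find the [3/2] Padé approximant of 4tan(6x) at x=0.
(-288*x**3/5 + 24*x)/(1 - 72*x**2/5)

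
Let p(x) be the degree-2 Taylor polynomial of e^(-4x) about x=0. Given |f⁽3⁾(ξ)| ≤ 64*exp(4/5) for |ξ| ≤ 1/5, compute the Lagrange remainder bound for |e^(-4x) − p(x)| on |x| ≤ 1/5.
32*exp(4/5)/375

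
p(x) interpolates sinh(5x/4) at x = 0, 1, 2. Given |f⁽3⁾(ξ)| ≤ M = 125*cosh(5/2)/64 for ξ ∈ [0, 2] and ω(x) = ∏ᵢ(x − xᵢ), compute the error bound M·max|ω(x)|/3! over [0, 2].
125*sqrt(3)*cosh(5/2)/1728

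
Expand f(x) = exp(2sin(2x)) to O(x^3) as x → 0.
1 + 4*x + 8*x**2 + O(x**3)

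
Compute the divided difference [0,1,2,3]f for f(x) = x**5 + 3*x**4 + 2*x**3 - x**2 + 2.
45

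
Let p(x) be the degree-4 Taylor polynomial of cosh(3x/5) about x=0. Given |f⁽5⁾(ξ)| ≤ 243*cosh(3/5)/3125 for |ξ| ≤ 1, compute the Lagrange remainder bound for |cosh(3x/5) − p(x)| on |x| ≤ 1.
81*cosh(3/5)/125000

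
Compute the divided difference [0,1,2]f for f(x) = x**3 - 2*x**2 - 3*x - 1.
1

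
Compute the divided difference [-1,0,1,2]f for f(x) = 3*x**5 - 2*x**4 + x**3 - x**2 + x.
12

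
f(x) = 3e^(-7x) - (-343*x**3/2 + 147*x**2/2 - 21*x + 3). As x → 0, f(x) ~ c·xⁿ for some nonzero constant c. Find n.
4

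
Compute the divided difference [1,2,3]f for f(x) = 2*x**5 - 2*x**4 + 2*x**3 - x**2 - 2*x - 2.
141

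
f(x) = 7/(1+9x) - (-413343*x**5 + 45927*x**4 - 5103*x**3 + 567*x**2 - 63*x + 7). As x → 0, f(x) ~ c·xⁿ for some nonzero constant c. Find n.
6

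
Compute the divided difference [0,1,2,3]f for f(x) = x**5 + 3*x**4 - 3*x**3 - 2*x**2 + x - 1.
40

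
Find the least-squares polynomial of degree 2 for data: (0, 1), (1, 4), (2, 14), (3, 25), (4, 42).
26/35 + (141/70)x + (29/14)x²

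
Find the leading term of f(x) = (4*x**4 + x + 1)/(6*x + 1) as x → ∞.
2*x**3/3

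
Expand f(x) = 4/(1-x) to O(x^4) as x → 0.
4 + 4*x + 4*x**2 + 4*x**3 + O(x**4)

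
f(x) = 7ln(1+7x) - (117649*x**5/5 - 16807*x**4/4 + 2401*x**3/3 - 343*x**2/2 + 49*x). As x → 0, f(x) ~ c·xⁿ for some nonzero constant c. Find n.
6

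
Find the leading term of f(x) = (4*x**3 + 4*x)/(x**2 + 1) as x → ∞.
4*x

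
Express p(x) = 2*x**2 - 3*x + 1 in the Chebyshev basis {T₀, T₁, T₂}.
(2)T₀ + (-3)T₁ + T₂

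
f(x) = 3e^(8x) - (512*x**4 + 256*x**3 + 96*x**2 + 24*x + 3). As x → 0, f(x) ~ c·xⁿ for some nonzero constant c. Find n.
5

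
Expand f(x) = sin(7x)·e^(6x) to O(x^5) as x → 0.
7*x + 42*x**2 + 413*x**3/6 - 91*x**4 + O(x**5)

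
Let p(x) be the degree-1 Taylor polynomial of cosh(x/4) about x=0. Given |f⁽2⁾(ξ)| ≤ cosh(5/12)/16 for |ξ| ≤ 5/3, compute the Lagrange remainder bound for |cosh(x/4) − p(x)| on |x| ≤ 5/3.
25*cosh(5/12)/288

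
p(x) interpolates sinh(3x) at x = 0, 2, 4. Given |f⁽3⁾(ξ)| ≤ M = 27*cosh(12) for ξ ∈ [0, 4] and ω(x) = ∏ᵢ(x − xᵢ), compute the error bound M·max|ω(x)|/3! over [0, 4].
8*sqrt(3)*cosh(12)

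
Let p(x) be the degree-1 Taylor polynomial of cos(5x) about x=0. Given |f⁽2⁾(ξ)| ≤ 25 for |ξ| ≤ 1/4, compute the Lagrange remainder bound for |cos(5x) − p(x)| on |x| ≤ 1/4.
25/32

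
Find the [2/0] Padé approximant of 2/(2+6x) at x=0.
9*x**2 - 3*x + 1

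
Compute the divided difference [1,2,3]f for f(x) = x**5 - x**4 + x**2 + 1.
66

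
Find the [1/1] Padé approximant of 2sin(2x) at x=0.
4*x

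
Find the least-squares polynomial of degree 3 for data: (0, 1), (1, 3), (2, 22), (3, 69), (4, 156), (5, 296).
13/14 + (-53/28)x + (61/28)x² + (2)x³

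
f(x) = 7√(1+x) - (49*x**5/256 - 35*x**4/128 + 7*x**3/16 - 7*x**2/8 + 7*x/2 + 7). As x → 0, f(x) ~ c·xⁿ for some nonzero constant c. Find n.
6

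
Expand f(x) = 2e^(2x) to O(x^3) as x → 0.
2 + 4*x + 4*x**2 + O(x**3)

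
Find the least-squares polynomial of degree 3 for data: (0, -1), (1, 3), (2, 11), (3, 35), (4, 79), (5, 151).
-17/21 + (22/9)x + (-11/21)x² + (11/9)x³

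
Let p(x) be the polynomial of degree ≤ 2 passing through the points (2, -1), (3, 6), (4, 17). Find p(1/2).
-4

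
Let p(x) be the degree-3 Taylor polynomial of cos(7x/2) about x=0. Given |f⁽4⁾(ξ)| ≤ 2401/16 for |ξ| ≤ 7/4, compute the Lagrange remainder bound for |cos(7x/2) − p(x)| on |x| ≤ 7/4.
5764801/98304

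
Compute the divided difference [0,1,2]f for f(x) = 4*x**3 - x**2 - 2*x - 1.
11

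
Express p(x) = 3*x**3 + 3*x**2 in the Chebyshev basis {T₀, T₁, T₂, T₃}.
(3/2)T₀ + (9/4)T₁ + (3/2)T₂ + (3/4)T₃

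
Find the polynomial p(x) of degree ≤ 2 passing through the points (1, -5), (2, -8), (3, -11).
-3*x - 2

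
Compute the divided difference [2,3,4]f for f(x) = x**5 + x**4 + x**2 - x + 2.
341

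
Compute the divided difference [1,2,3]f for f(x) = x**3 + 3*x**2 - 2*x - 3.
9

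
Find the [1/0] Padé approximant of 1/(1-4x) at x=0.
4*x + 1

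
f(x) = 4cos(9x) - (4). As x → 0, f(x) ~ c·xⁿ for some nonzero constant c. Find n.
2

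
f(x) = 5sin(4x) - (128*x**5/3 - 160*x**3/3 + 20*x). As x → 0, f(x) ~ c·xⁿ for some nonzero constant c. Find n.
7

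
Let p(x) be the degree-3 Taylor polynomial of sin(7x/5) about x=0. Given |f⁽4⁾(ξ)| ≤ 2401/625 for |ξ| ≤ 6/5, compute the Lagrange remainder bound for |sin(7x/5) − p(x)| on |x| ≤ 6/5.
129654/390625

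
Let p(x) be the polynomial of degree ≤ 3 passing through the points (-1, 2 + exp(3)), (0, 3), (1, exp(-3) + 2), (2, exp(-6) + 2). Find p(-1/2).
(-5*exp(3) + 1 + (47 + 5*exp(3))*exp(6))*exp(-6)/16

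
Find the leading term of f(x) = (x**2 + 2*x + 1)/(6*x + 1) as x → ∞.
x/6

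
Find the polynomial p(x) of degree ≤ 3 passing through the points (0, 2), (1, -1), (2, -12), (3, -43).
-2*x**3 + 2*x**2 - 3*x + 2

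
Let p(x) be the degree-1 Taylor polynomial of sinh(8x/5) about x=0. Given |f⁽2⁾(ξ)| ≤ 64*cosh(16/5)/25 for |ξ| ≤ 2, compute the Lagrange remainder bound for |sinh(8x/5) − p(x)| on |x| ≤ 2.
128*cosh(16/5)/25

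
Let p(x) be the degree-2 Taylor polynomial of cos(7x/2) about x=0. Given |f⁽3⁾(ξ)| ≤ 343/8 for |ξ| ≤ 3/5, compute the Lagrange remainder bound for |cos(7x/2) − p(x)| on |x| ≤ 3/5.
3087/2000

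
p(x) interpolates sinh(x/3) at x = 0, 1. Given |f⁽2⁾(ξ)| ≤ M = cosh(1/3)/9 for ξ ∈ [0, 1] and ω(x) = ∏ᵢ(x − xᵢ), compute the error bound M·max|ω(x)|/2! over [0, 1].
cosh(1/3)/72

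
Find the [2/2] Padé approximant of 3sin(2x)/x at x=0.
(6 - 14*x**2/5)/(x**2/5 + 1)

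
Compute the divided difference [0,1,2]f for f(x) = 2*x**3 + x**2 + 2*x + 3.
7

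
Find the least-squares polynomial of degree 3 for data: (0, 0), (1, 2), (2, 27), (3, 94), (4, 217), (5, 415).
5/126 + (-3449/756)x + (127/36)x² + (151/54)x³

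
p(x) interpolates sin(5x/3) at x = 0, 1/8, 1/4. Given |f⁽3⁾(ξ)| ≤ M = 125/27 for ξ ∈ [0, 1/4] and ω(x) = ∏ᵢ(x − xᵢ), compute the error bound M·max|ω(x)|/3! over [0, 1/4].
125*sqrt(3)/373248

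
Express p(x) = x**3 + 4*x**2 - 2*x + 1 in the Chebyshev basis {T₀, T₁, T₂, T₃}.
(3)T₀ + (-5/4)T₁ + (2)T₂ + (1/4)T₃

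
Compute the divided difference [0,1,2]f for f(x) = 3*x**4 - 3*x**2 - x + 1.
18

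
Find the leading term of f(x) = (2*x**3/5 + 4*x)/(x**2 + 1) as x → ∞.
2*x/5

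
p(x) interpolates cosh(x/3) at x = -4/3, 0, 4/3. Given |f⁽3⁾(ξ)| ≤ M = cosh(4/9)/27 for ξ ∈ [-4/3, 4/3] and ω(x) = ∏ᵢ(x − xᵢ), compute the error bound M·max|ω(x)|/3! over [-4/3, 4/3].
64*sqrt(3)*cosh(4/9)/19683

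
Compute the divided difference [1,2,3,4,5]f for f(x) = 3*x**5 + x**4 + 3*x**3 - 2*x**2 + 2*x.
46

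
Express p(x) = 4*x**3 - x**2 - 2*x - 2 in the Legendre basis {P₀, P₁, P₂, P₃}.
(-7/3)P₀ + (2/5)P₁ + (-2/3)P₂ + (8/5)P₃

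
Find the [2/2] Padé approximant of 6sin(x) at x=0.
6*x/(x**2/6 + 1)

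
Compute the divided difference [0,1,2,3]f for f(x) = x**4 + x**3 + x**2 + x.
7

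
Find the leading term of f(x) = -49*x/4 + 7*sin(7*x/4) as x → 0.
-2401*x**3/384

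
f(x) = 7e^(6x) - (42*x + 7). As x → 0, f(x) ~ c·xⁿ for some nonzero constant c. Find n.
2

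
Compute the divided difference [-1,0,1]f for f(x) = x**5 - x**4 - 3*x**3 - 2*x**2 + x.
-3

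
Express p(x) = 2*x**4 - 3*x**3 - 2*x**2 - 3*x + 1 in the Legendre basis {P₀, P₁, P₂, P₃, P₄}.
(11/15)P₀ + (-24/5)P₁ + (-4/21)P₂ + (-6/5)P₃ + (16/35)P₄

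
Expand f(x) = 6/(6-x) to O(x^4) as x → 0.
1 + x/6 + x**2/36 + x**3/216 + O(x**4)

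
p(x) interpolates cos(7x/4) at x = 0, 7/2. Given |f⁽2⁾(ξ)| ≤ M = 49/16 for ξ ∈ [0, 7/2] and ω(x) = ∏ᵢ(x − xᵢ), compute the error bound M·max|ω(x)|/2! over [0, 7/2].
2401/512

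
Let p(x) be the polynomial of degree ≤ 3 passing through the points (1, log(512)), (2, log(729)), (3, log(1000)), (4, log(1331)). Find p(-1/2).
-567*log(3)/8 - 105*log(11)/16 + 945*log(2)/16 + 405*log(10)/16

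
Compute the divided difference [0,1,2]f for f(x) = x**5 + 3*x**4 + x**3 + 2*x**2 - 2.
41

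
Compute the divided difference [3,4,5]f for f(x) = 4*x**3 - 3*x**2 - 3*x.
45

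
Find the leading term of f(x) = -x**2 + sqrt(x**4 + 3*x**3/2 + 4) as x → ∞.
3*x/4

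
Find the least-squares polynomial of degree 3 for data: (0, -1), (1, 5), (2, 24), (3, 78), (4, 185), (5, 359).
-5/7 + (43/14)x + (-17/14)x² + (3)x³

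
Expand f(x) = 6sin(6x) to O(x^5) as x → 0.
36*x - 216*x**3 + O(x**5)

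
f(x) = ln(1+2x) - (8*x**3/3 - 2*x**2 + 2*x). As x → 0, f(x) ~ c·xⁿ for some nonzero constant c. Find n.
4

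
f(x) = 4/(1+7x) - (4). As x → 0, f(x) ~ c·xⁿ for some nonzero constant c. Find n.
1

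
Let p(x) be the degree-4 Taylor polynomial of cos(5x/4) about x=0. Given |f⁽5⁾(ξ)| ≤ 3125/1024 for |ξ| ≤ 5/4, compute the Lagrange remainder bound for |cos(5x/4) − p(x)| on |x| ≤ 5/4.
1953125/25165824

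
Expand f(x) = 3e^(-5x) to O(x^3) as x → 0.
3 - 15*x + 75*x**2/2 + O(x**3)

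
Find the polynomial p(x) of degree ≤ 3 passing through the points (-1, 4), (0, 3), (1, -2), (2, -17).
-x**3 - 2*x**2 - 2*x + 3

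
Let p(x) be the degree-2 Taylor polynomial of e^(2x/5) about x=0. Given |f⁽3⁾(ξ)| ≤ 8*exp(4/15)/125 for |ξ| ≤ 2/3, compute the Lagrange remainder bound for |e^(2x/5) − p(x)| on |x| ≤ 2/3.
32*exp(4/15)/10125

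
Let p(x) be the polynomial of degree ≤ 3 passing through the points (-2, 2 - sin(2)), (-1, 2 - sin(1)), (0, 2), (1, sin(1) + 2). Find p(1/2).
-sin(2)/16 + 5*sin(1)/8 + 2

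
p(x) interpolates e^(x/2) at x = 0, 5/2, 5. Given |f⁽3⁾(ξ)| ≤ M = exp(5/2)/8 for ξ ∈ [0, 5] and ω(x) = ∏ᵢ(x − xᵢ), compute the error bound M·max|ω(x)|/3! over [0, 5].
125*sqrt(3)*exp(5/2)/1728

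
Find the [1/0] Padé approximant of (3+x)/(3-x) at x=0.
2*x/3 + 1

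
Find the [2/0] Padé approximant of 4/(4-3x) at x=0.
9*x**2/16 + 3*x/4 + 1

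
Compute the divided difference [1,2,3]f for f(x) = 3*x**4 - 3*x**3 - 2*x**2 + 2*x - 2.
55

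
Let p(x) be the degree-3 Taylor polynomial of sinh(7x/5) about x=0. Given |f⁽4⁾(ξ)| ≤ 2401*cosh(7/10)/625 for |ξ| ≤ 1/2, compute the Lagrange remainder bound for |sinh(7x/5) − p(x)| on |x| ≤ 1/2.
2401*cosh(7/10)/240000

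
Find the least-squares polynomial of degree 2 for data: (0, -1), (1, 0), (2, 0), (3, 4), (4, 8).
-27/35 + (-23/35)x + (5/7)x²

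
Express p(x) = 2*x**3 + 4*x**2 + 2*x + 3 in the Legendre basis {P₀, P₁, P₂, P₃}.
(13/3)P₀ + (16/5)P₁ + (8/3)P₂ + (4/5)P₃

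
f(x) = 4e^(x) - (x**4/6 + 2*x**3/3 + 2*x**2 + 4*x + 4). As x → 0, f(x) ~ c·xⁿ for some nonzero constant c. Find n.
5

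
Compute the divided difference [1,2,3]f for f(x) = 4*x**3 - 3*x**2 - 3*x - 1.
21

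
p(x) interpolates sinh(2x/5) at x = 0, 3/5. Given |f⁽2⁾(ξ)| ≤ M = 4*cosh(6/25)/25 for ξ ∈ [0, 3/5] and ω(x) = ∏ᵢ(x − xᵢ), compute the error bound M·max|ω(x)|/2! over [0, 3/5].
9*cosh(6/25)/1250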